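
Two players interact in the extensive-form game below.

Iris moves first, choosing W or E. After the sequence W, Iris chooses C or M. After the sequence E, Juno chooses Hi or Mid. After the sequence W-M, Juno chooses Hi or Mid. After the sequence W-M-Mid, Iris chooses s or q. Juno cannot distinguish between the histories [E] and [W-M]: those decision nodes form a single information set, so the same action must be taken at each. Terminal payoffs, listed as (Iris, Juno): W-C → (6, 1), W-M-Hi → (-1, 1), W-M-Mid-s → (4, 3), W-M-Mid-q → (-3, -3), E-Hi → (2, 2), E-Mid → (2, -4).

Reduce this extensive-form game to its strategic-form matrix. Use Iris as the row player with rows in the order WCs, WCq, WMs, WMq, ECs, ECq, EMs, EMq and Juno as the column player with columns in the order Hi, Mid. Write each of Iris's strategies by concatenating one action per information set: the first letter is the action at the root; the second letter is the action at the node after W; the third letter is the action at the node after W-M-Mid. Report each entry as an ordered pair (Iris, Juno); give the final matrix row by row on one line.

WCs: (6,1) (6,1) | WCq: (6,1) (6,1) | WMs: (-1,1) (4,3) | WMq: (-1,1) (-3,-3) | ECs: (2,2) (2,-4) | ECq: (2,2) (2,-4) | EMs: (2,2) (2,-4) | EMq: (2,2) (2,-4)

           Hi      Mid
 WCs    (6,1)    (6,1)
 WCq    (6,1)    (6,1)
 WMs   (-1,1)    (4,3)
 WMq   (-1,1)  (-3,-3)
 ECs    (2,2)   (2,-4)
 ECq    (2,2)   (2,-4)
 EMs    (2,2)   (2,-4)
 EMq    (2,2)   (2,-4)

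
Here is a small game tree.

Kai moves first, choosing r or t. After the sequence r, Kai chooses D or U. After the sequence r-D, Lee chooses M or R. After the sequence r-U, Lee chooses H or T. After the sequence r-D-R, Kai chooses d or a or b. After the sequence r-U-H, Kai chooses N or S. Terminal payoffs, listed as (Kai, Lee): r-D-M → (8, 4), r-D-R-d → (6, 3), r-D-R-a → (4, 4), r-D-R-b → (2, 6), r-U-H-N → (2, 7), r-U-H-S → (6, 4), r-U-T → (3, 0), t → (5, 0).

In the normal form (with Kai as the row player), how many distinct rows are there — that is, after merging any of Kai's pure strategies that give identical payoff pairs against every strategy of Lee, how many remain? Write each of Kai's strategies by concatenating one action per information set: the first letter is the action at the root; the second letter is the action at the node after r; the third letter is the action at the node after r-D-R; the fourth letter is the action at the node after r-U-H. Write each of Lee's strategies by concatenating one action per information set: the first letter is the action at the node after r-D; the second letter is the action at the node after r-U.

Kai has 24 pure strategies: rDdN, rDdS, rDaN, rDaS, rDbN, rDbS, rUdN, rUdS, rUaN, rUaS, rUbN, rUbS, tDdN, tDdS, tDaN, tDaS, tDbN, tDbS, tUdN, tUdS, tUaN, tUaS, tUbN, tUbS. Columns: MH, MT, RH, RT.
{rDdN, rDdS} → row (8,4) (8,4) (6,3) (6,3)
{rDaN, rDaS} → row (8,4) (8,4) (4,4) (4,4)
{rDbN, rDbS} → row (8,4) (8,4) (2,6) (2,6)
{rUdN, rUaN, rUbN} → row (2,7) (3,0) (2,7) (3,0)
{rUdS, rUaS, rUbS} → row (6,4) (3,0) (6,4) (3,0)
{tDdN, tDdS, tDaN, tDaS, tDbN, tDbS, tUdN, tUdS, tUaN, tUaS, tUbN, tUbS} → row (5,0) (5,0) (5,0) (5,0)
That's 6 distinct rows out of 24 strategies.

6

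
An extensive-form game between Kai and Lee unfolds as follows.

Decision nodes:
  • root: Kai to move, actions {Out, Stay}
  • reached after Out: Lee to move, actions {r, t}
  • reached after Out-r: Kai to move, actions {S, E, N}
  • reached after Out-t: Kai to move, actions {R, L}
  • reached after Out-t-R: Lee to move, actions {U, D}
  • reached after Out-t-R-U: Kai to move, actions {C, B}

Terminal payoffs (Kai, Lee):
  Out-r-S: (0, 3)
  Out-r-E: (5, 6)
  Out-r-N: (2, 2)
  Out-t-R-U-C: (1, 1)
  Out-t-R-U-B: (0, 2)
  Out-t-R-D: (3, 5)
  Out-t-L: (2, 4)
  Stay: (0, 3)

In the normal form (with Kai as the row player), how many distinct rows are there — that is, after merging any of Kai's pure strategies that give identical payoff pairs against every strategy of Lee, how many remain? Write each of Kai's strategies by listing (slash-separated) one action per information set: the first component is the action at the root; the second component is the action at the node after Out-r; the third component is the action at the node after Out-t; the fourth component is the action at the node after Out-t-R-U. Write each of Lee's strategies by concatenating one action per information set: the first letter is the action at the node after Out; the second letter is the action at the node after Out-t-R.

10

Kai has 24 pure strategies: Out/S/R/C, Out/S/R/B, Out/S/L/C, Out/S/L/B, Out/E/R/C, Out/E/R/B, Out/E/L/C, Out/E/L/B, Out/N/R/C, Out/N/R/B, Out/N/L/C, Out/N/L/B, Stay/S/R/C, Stay/S/R/B, Stay/S/L/C, Stay/S/L/B, Stay/E/R/C, Stay/E/R/B, Stay/E/L/C, Stay/E/L/B, Stay/N/R/C, Stay/N/R/B, Stay/N/L/C, Stay/N/L/B. Columns: rU, rD, tU, tD.
{Out/S/R/C} → row (0,3) (0,3) (1,1) (3,5)
{Out/S/R/B} → row (0,3) (0,3) (0,2) (3,5)
{Out/S/L/C, Out/S/L/B} → row (0,3) (0,3) (2,4) (2,4)
{Out/E/R/C} → row (5,6) (5,6) (1,1) (3,5)
{Out/E/R/B} → row (5,6) (5,6) (0,2) (3,5)
{Out/E/L/C, Out/E/L/B} → row (5,6) (5,6) (2,4) (2,4)
{Out/N/R/C} → row (2,2) (2,2) (1,1) (3,5)
{Out/N/R/B} → row (2,2) (2,2) (0,2) (3,5)
{Out/N/L/C, Out/N/L/B} → row (2,2) (2,2) (2,4) (2,4)
{Stay/S/R/C, Stay/S/R/B, Stay/S/L/C, Stay/S/L/B, Stay/E/R/C, Stay/E/R/B, Stay/E/L/C, Stay/E/L/B, Stay/N/R/C, Stay/N/R/B, Stay/N/L/C, Stay/N/L/B} → row (0,3) (0,3) (0,3) (0,3)
That's 10 distinct rows out of 24 strategies.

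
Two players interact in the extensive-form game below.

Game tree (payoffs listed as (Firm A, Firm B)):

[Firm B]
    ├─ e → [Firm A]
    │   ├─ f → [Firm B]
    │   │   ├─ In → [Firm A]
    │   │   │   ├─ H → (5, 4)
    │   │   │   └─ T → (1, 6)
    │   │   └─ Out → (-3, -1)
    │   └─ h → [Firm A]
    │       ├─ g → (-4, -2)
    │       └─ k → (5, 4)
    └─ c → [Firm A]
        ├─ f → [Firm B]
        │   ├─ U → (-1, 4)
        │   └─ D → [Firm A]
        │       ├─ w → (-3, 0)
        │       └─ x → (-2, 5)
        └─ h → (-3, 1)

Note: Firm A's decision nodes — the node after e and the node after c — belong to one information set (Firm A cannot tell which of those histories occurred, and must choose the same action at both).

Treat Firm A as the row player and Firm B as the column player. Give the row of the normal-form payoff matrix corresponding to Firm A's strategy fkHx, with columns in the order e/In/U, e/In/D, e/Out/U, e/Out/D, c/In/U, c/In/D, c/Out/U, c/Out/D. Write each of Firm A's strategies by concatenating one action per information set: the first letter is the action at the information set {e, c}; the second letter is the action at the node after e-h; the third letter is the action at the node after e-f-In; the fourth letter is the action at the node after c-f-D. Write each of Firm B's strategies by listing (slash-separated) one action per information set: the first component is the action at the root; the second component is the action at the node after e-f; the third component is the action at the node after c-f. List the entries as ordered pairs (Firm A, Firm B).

(5,4) (5,4) (-3,-1) (-3,-1) (-1,4) (-2,5) (-1,4) (-2,5)

vs e/In/U: Firm B plays e → Firm A plays f at [e] → Firm B plays In at [e-f] → Firm A plays H at [e-f-In] → (5, 4)
vs e/In/D: Firm B plays e → Firm A plays f at [e] → Firm B plays In at [e-f] → Firm A plays H at [e-f-In] → (5, 4)
vs e/Out/U: Firm B plays e → Firm A plays f at [e] → Firm B plays Out at [e-f] → (-3, -1)
vs e/Out/D: Firm B plays e → Firm A plays f at [e] → Firm B plays Out at [e-f] → (-3, -1)
vs c/In/U: Firm B plays c → Firm A plays f at [c] → Firm B plays U at [c-f] → (-1, 4)
vs c/In/D: Firm B plays c → Firm A plays f at [c] → Firm B plays D at [c-f] → Firm A plays x at [c-f-D] → (-2, 5)
vs c/Out/U: Firm B plays c → Firm A plays f at [c] → Firm B plays U at [c-f] → (-1, 4)
vs c/Out/D: Firm B plays c → Firm A plays f at [c] → Firm B plays D at [c-f] → Firm A plays x at [c-f-D] → (-2, 5)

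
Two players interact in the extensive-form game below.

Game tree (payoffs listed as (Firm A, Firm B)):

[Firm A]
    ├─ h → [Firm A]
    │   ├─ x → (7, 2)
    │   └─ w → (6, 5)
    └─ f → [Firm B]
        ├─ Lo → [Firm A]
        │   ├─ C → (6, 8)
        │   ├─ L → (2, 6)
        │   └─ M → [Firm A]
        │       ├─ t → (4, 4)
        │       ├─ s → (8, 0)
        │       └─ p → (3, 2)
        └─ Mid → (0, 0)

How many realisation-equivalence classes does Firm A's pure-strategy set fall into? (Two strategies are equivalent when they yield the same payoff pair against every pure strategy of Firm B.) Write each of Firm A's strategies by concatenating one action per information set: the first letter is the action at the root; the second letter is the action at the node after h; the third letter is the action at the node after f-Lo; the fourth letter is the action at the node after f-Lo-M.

7

Firm A has 36 pure strategies: hxCt, hxCs, hxCp, hxLt, hxLs, hxLp, hxMt, hxMs, hxMp, hwCt, hwCs, hwCp, hwLt, hwLs, hwLp, hwMt, hwMs, hwMp, fxCt, fxCs, fxCp, fxLt, fxLs, fxLp, fxMt, fxMs, fxMp, fwCt, fwCs, fwCp, fwLt, fwLs, fwLp, fwMt, fwMs, fwMp. Columns: Lo, Mid.
{hxCt, hxCs, hxCp, hxLt, hxLs, hxLp, hxMt, hxMs, hxMp} → row (7,2) (7,2)
{hwCt, hwCs, hwCp, hwLt, hwLs, hwLp, hwMt, hwMs, hwMp} → row (6,5) (6,5)
{fxCt, fxCs, fxCp, fwCt, fwCs, fwCp} → row (6,8) (0,0)
{fxLt, fxLs, fxLp, fwLt, fwLs, fwLp} → row (2,6) (0,0)
{fxMt, fwMt} → row (4,4) (0,0)
{fxMs, fwMs} → row (8,0) (0,0)
{fxMp, fwMp} → row (3,2) (0,0)
That's 7 distinct rows out of 36 strategies.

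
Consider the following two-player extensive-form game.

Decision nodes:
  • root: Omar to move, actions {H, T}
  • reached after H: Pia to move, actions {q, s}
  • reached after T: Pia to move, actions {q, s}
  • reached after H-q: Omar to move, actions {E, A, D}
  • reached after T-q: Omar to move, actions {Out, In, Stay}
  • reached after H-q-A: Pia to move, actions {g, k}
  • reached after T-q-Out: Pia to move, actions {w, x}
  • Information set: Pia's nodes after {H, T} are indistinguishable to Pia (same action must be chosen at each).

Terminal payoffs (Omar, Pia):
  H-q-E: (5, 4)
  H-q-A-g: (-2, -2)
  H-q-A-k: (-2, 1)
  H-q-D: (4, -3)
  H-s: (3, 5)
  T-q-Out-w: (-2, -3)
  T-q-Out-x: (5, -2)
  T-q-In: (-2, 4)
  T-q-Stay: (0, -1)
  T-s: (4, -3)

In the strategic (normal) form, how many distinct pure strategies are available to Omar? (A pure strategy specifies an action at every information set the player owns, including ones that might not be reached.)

18

Omar owns the root with actions {H, T} — two choices.
Omar owns the node after H-q with actions {E, A, D} — three choices.
Omar owns the node after T-q with actions {Out, In, Stay} — three choices.
A pure strategy fixes one action at each information set independently, so the count is the product 2 × 3 × 3 = 18.
(For reference, Pia has 8 pure strategies, giving a 18×8 normal-form matrix.)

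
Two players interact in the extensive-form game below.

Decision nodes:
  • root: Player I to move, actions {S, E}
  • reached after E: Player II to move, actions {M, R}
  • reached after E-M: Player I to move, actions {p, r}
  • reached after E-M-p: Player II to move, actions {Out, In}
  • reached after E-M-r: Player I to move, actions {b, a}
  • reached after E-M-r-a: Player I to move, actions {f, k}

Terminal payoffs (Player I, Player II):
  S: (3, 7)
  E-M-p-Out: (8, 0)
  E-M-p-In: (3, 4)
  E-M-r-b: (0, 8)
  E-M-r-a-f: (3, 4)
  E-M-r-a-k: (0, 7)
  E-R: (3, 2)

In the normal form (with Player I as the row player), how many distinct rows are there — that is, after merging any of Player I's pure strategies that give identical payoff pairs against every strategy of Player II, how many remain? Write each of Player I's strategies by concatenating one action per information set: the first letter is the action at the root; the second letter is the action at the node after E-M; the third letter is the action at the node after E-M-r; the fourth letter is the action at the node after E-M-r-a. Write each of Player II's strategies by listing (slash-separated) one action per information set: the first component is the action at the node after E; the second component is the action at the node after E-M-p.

5

Player I has 16 pure strategies: Spbf, Spbk, Spaf, Spak, Srbf, Srbk, Sraf, Srak, Epbf, Epbk, Epaf, Epak, Erbf, Erbk, Eraf, Erak. Columns: M/Out, M/In, R/Out, R/In.
{Spbf, Spbk, Spaf, Spak, Srbf, Srbk, Sraf, Srak} → row (3,7) (3,7) (3,7) (3,7)
{Epbf, Epbk, Epaf, Epak} → row (8,0) (3,4) (3,2) (3,2)
{Erbf, Erbk} → row (0,8) (0,8) (3,2) (3,2)
{Eraf} → row (3,4) (3,4) (3,2) (3,2)
{Erak} → row (0,7) (0,7) (3,2) (3,2)
That's 5 distinct rows out of 16 strategies.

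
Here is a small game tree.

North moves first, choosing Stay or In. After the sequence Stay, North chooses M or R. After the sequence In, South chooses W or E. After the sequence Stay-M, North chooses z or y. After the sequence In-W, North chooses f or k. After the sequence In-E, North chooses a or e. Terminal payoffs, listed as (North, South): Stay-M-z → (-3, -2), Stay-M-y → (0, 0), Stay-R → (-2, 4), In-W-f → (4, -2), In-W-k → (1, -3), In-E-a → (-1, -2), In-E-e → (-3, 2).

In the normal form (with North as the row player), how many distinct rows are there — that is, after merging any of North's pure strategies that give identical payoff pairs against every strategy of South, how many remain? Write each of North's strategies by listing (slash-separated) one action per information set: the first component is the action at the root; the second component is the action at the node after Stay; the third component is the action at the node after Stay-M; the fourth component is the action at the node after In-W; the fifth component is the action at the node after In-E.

North has 32 pure strategies: Stay/M/z/f/a, Stay/M/z/f/e, Stay/M/z/k/a, Stay/M/z/k/e, Stay/M/y/f/a, Stay/M/y/f/e, Stay/M/y/k/a, Stay/M/y/k/e, Stay/R/z/f/a, Stay/R/z/f/e, Stay/R/z/k/a, Stay/R/z/k/e, Stay/R/y/f/a, Stay/R/y/f/e, Stay/R/y/k/a, Stay/R/y/k/e, In/M/z/f/a, In/M/z/f/e, In/M/z/k/a, In/M/z/k/e, In/M/y/f/a, In/M/y/f/e, In/M/y/k/a, In/M/y/k/e, In/R/z/f/a, In/R/z/f/e, In/R/z/k/a, In/R/z/k/e, In/R/y/f/a, In/R/y/f/e, In/R/y/k/a, In/R/y/k/e. Columns: W, E.
{Stay/M/z/f/a, Stay/M/z/f/e, Stay/M/z/k/a, Stay/M/z/k/e} → row (-3,-2) (-3,-2)
{Stay/M/y/f/a, Stay/M/y/f/e, Stay/M/y/k/a, Stay/M/y/k/e} → row (0,0) (0,0)
{Stay/R/z/f/a, Stay/R/z/f/e, Stay/R/z/k/a, Stay/R/z/k/e, Stay/R/y/f/a, Stay/R/y/f/e, Stay/R/y/k/a, Stay/R/y/k/e} → row (-2,4) (-2,4)
{In/M/z/f/a, In/M/y/f/a, In/R/z/f/a, In/R/y/f/a} → row (4,-2) (-1,-2)
{In/M/z/f/e, In/M/y/f/e, In/R/z/f/e, In/R/y/f/e} → row (4,-2) (-3,2)
{In/M/z/k/a, In/M/y/k/a, In/R/z/k/a, In/R/y/k/a} → row (1,-3) (-1,-2)
{In/M/z/k/e, In/M/y/k/e, In/R/z/k/e, In/R/y/k/e} → row (1,-3) (-3,2)
That's 7 distinct rows out of 32 strategies.

7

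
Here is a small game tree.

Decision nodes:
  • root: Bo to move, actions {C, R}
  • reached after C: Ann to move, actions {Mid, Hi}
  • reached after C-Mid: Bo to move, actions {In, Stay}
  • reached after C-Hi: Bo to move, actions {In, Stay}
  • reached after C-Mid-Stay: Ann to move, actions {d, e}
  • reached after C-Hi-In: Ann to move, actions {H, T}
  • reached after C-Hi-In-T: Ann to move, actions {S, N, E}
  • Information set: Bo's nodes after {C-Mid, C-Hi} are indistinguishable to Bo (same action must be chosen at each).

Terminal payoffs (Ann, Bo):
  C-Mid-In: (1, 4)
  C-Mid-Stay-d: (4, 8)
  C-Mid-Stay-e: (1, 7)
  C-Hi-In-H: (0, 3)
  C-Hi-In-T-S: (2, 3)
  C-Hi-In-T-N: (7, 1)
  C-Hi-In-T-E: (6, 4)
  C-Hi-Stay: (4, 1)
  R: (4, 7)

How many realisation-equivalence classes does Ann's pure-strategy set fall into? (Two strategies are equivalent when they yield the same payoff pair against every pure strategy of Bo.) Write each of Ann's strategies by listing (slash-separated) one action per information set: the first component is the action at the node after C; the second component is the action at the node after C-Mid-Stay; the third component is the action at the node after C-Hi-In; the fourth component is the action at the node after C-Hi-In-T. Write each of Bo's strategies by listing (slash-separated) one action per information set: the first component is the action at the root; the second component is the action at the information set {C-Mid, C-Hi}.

6

Ann has 24 pure strategies: Mid/d/H/S, Mid/d/H/N, Mid/d/H/E, Mid/d/T/S, Mid/d/T/N, Mid/d/T/E, Mid/e/H/S, Mid/e/H/N, Mid/e/H/E, Mid/e/T/S, Mid/e/T/N, Mid/e/T/E, Hi/d/H/S, Hi/d/H/N, Hi/d/H/E, Hi/d/T/S, Hi/d/T/N, Hi/d/T/E, Hi/e/H/S, Hi/e/H/N, Hi/e/H/E, Hi/e/T/S, Hi/e/T/N, Hi/e/T/E. Columns: C/In, C/Stay, R/In, R/Stay.
{Mid/d/H/S, Mid/d/H/N, Mid/d/H/E, Mid/d/T/S, Mid/d/T/N, Mid/d/T/E} → row (1,4) (4,8) (4,7) (4,7)
{Mid/e/H/S, Mid/e/H/N, Mid/e/H/E, Mid/e/T/S, Mid/e/T/N, Mid/e/T/E} → row (1,4) (1,7) (4,7) (4,7)
{Hi/d/H/S, Hi/d/H/N, Hi/d/H/E, Hi/e/H/S, Hi/e/H/N, Hi/e/H/E} → row (0,3) (4,1) (4,7) (4,7)
{Hi/d/T/S, Hi/e/T/S} → row (2,3) (4,1) (4,7) (4,7)
{Hi/d/T/N, Hi/e/T/N} → row (7,1) (4,1) (4,7) (4,7)
{Hi/d/T/E, Hi/e/T/E} → row (6,4) (4,1) (4,7) (4,7)
That's 6 distinct rows out of 24 strategies.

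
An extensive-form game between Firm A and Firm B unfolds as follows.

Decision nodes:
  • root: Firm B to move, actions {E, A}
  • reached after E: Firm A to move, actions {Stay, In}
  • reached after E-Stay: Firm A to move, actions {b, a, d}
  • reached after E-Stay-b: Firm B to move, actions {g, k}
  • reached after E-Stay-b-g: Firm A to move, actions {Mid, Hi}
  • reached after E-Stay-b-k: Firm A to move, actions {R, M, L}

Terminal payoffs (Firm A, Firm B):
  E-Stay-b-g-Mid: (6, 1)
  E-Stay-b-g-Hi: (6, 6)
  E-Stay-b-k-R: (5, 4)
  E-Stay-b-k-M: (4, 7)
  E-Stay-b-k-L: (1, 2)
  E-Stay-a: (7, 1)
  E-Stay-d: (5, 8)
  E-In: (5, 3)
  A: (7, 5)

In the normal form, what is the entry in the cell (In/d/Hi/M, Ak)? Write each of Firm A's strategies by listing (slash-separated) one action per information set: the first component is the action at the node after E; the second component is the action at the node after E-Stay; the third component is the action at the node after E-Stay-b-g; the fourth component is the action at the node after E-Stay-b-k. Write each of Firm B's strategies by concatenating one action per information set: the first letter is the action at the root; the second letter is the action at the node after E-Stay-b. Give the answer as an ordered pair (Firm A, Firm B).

(7, 5)

Trace the play path from the root:
  Firm B plays A
→ terminal payoff (7, 5).
(Firm A's choice at the node after E is never reached on this path, so it doesn't affect the outcome.)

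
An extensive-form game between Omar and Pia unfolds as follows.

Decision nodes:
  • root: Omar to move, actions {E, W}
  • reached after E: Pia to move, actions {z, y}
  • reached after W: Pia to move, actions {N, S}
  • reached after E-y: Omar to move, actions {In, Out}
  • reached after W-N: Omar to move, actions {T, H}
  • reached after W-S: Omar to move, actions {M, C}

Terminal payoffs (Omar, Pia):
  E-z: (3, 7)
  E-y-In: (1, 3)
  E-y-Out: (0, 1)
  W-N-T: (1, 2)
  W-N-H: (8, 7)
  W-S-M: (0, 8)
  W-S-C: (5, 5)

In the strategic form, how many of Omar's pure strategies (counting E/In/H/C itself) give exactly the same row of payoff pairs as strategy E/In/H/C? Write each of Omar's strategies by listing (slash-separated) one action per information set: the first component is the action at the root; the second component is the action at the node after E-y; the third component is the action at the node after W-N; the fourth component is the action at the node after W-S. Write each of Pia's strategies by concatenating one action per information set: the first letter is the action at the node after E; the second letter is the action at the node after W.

4

Row for E/In/H/C (columns zN, zS, yN, yS): (3,7) (3,7) (1,3) (1,3).
Under E/In/H/C, Omar's choice at the node after W-N and at the node after W-S can never be reached regardless of what Pia does, so varying those choices leaves every outcome unchanged.
Holding the reachable choices fixed and varying the unreachable ones freely already gives 2 × 2 = 4 equivalent strategies.
No other strategy reproduces this row, so those 4 are the full class: E/In/T/M, E/In/T/C, E/In/H/M, E/In/H/C.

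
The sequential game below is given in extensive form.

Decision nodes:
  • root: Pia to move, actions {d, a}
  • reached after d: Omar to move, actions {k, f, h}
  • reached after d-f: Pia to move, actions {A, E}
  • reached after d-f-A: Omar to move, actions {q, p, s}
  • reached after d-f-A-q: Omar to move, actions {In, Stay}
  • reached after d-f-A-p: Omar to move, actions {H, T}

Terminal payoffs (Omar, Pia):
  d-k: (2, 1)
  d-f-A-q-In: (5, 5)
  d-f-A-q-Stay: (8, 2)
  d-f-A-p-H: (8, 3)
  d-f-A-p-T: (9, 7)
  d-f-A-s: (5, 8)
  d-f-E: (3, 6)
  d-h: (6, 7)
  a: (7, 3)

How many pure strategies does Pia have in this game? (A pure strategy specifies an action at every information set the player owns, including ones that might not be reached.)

Pia owns the root with actions {d, a} — two choices.
Pia owns the node after d-f with actions {A, E} — two choices.
A pure strategy fixes one action at each information set independently, so the count is the product 2 × 2 = 4.
(For reference, Omar has 36 pure strategies, giving a 4×36 normal-form matrix.)

4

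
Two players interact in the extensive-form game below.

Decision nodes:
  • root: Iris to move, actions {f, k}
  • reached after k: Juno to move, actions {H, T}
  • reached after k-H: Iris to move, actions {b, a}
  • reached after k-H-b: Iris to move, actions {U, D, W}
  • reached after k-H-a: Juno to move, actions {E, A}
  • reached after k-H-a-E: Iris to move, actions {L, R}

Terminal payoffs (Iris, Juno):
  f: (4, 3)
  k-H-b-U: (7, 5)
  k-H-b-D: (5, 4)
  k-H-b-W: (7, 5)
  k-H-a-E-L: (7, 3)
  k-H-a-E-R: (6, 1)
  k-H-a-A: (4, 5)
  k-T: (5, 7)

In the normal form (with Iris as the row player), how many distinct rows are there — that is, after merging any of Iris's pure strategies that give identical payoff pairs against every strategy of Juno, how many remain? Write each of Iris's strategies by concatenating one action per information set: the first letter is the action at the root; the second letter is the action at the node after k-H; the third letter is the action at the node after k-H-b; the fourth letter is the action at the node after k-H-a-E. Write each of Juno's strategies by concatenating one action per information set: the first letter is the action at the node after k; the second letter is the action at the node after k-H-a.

5

Iris has 24 pure strategies: fbUL, fbUR, fbDL, fbDR, fbWL, fbWR, faUL, faUR, faDL, faDR, faWL, faWR, kbUL, kbUR, kbDL, kbDR, kbWL, kbWR, kaUL, kaUR, kaDL, kaDR, kaWL, kaWR. Columns: HE, HA, TE, TA.
{fbUL, fbUR, fbDL, fbDR, fbWL, fbWR, faUL, faUR, faDL, faDR, faWL, faWR} → row (4,3) (4,3) (4,3) (4,3)
{kbUL, kbUR, kbWL, kbWR} → row (7,5) (7,5) (5,7) (5,7)
{kbDL, kbDR} → row (5,4) (5,4) (5,7) (5,7)
{kaUL, kaDL, kaWL} → row (7,3) (4,5) (5,7) (5,7)
{kaUR, kaDR, kaWR} → row (6,1) (4,5) (5,7) (5,7)
That's 5 distinct rows out of 24 strategies.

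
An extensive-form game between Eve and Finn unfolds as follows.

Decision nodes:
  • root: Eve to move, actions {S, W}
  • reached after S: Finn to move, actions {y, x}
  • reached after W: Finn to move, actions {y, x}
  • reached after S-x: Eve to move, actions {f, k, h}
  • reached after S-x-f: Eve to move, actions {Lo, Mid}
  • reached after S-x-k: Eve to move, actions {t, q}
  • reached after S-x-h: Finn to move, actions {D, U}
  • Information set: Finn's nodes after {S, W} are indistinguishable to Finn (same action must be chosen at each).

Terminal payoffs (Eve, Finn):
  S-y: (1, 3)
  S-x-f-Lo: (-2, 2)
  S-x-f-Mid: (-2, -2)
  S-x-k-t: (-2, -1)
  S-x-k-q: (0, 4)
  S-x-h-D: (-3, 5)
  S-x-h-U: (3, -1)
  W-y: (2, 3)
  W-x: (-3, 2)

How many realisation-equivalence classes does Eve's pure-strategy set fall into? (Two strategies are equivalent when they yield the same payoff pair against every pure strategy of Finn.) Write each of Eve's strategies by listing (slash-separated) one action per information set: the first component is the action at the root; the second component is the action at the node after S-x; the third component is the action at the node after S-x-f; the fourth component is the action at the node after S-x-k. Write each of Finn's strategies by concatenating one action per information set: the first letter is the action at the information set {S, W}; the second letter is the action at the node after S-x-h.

Eve has 24 pure strategies: S/f/Lo/t, S/f/Lo/q, S/f/Mid/t, S/f/Mid/q, S/k/Lo/t, S/k/Lo/q, S/k/Mid/t, S/k/Mid/q, S/h/Lo/t, S/h/Lo/q, S/h/Mid/t, S/h/Mid/q, W/f/Lo/t, W/f/Lo/q, W/f/Mid/t, W/f/Mid/q, W/k/Lo/t, W/k/Lo/q, W/k/Mid/t, W/k/Mid/q, W/h/Lo/t, W/h/Lo/q, W/h/Mid/t, W/h/Mid/q. Columns: yD, yU, xD, xU.
{S/f/Lo/t, S/f/Lo/q} → row (1,3) (1,3) (-2,2) (-2,2)
{S/f/Mid/t, S/f/Mid/q} → row (1,3) (1,3) (-2,-2) (-2,-2)
{S/k/Lo/t, S/k/Mid/t} → row (1,3) (1,3) (-2,-1) (-2,-1)
{S/k/Lo/q, S/k/Mid/q} → row (1,3) (1,3) (0,4) (0,4)
{S/h/Lo/t, S/h/Lo/q, S/h/Mid/t, S/h/Mid/q} → row (1,3) (1,3) (-3,5) (3,-1)
{W/f/Lo/t, W/f/Lo/q, W/f/Mid/t, W/f/Mid/q, W/k/Lo/t, W/k/Lo/q, W/k/Mid/t, W/k/Mid/q, W/h/Lo/t, W/h/Lo/q, W/h/Mid/t, W/h/Mid/q} → row (2,3) (2,3) (-3,2) (-3,2)
That's 6 distinct rows out of 24 strategies.

6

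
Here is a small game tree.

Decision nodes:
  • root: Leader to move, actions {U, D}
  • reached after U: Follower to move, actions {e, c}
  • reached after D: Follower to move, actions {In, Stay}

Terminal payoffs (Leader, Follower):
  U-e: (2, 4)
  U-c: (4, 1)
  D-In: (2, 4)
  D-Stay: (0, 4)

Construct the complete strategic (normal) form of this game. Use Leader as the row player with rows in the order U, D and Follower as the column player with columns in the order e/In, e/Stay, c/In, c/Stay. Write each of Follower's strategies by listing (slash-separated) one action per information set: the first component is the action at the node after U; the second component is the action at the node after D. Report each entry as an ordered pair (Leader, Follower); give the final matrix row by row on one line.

U: (2,4) (2,4) (4,1) (4,1) | D: (2,4) (0,4) (2,4) (0,4)

         e/In   e/Stay     c/In   c/Stay
   U    (2,4)    (2,4)    (4,1)    (4,1)
   D    (2,4)    (0,4)    (2,4)    (0,4)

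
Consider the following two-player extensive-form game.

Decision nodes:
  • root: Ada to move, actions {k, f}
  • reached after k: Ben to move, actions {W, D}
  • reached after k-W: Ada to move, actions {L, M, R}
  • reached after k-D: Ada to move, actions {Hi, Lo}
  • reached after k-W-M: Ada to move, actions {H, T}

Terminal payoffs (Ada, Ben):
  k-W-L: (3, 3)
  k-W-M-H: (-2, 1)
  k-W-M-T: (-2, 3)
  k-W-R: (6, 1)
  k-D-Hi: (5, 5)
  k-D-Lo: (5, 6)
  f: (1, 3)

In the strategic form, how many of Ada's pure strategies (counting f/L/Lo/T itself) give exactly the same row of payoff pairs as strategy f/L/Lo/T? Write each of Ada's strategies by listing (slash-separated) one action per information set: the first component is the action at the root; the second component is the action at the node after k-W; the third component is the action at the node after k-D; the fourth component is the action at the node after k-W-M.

Row for f/L/Lo/T (columns W, D): (1,3) (1,3).
Under f/L/Lo/T, Ada's choice at the node after k-W and at the node after k-D and at the node after k-W-M can never be reached regardless of what Ben does, so varying those choices leaves every outcome unchanged.
Holding the reachable choices fixed and varying the unreachable ones freely already gives 3 × 2 × 2 = 12 equivalent strategies.
No other strategy reproduces this row, so those 12 are the full class: f/L/Hi/H, f/L/Hi/T, f/L/Lo/H, f/L/Lo/T, f/M/Hi/H, f/M/Hi/T, f/M/Lo/H, f/M/Lo/T, f/R/Hi/H, f/R/Hi/T, f/R/Lo/H, f/R/Lo/T.

12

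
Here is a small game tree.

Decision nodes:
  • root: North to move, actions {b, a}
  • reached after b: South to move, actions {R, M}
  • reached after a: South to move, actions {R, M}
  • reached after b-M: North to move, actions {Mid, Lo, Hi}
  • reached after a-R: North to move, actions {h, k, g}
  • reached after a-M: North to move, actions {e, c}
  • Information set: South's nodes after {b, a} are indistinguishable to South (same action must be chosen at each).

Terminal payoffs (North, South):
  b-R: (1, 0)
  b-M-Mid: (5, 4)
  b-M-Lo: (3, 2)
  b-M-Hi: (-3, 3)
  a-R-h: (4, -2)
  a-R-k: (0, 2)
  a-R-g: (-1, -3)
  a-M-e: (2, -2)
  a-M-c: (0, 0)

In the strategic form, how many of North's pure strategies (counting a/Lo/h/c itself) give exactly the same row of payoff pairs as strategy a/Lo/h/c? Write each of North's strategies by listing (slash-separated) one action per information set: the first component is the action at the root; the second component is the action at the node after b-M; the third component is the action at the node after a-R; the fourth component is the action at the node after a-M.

3

Row for a/Lo/h/c (columns R, M): (4,-2) (0,0).
Under a/Lo/h/c, North's choice at the node after b-M can never be reached regardless of what South does, so varying those choices leaves every outcome unchanged.
Holding the reachable choices fixed and varying the unreachable one freely already gives 3 equivalent strategies.
No other strategy reproduces this row, so those 3 are the full class: a/Mid/h/c, a/Lo/h/c, a/Hi/h/c.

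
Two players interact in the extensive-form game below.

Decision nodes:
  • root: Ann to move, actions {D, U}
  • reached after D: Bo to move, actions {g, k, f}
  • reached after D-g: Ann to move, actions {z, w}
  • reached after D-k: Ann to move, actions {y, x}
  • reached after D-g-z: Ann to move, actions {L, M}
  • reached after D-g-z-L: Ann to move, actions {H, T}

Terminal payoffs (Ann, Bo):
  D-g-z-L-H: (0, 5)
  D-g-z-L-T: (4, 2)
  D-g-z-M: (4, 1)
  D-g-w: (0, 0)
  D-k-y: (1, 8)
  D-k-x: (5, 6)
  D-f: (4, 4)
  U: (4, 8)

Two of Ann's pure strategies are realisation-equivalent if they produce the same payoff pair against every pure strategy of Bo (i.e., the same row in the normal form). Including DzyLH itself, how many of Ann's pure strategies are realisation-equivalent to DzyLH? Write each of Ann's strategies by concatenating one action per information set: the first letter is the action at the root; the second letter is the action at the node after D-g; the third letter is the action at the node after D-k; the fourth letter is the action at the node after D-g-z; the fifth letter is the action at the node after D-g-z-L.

1

Row for DzyLH (columns g, k, f): (0,5) (1,8) (4,4).
Every one of Ann's information sets is on the play path for some reply by Bo when Ann follows DzyLH.
Changing the action at any of them therefore changes at least one column, so only DzyLH itself gives this row.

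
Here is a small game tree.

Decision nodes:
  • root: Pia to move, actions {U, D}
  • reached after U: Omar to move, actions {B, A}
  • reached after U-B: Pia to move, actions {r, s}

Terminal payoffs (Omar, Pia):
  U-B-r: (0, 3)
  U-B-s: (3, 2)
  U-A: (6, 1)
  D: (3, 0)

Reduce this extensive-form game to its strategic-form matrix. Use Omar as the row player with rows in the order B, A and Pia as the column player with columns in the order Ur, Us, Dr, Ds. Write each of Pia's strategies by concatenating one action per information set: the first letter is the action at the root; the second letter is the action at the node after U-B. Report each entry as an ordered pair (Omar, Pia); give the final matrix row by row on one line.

B: (0,3) (3,2) (3,0) (3,0) | A: (6,1) (6,1) (3,0) (3,0)

Row B: Ur→(0,3), Us→(3,2), Dr→(3,0), Ds→(3,0)
Row A: Ur→(6,1), Us→(6,1), Dr→(3,0), Ds→(3,0)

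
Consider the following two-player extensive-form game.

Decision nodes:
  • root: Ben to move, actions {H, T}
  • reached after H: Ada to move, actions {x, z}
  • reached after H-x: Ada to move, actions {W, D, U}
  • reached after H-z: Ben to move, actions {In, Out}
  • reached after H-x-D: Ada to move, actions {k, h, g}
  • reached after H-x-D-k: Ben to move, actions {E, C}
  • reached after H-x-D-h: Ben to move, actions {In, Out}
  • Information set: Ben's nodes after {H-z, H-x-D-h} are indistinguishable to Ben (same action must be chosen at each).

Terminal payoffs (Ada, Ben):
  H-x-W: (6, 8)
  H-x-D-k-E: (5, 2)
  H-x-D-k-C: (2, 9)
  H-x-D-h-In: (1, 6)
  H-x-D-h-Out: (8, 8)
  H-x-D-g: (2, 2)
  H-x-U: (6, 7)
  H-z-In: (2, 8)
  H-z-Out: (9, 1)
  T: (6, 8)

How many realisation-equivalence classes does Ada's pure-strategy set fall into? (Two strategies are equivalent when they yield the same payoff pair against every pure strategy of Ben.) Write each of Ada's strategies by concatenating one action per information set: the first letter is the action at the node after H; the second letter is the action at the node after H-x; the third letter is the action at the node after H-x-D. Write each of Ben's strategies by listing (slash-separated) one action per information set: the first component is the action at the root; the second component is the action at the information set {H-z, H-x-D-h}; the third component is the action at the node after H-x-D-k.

Ada has 18 pure strategies: xWk, xWh, xWg, xDk, xDh, xDg, xUk, xUh, xUg, zWk, zWh, zWg, zDk, zDh, zDg, zUk, zUh, zUg. Columns: H/In/E, H/In/C, H/Out/E, H/Out/C, T/In/E, T/In/C, T/Out/E, T/Out/C.
{xWk, xWh, xWg} → row (6,8) (6,8) (6,8) (6,8) (6,8) (6,8) (6,8) (6,8)
{xDk} → row (5,2) (2,9) (5,2) (2,9) (6,8) (6,8) (6,8) (6,8)
{xDh} → row (1,6) (1,6) (8,8) (8,8) (6,8) (6,8) (6,8) (6,8)
{xDg} → row (2,2) (2,2) (2,2) (2,2) (6,8) (6,8) (6,8) (6,8)
{xUk, xUh, xUg} → row (6,7) (6,7) (6,7) (6,7) (6,8) (6,8) (6,8) (6,8)
{zWk, zWh, zWg, zDk, zDh, zDg, zUk, zUh, zUg} → row (2,8) (2,8) (9,1) (9,1) (6,8) (6,8) (6,8) (6,8)
That's 6 distinct rows out of 18 strategies.

6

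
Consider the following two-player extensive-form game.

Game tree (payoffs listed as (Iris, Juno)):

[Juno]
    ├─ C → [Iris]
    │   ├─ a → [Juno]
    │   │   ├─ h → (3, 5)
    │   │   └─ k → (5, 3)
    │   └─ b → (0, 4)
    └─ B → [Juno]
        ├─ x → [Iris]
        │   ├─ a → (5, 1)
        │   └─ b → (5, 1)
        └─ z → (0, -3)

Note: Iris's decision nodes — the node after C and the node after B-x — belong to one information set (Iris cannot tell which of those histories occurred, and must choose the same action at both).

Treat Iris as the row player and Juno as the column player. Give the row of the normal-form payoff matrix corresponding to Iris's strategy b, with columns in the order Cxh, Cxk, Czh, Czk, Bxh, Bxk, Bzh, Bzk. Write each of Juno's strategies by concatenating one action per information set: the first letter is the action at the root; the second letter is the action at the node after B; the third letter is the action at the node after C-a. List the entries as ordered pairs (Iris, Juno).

(0,4) (0,4) (0,4) (0,4) (5,1) (5,1) (0,-3) (0,-3)

vs Cxh: Juno plays C → Iris plays b at [C] → (0, 4)
vs Cxk: Juno plays C → Iris plays b at [C] → (0, 4)
vs Czh: Juno plays C → Iris plays b at [C] → (0, 4)
vs Czk: Juno plays C → Iris plays b at [C] → (0, 4)
vs Bxh: Juno plays B → Juno plays x at [B] → Iris plays b at [B-x] → (5, 1)
vs Bxk: Juno plays B → Juno plays x at [B] → Iris plays b at [B-x] → (5, 1)
vs Bzh: Juno plays B → Juno plays z at [B] → (0, -3)
vs Bzk: Juno plays B → Juno plays z at [B] → (0, -3)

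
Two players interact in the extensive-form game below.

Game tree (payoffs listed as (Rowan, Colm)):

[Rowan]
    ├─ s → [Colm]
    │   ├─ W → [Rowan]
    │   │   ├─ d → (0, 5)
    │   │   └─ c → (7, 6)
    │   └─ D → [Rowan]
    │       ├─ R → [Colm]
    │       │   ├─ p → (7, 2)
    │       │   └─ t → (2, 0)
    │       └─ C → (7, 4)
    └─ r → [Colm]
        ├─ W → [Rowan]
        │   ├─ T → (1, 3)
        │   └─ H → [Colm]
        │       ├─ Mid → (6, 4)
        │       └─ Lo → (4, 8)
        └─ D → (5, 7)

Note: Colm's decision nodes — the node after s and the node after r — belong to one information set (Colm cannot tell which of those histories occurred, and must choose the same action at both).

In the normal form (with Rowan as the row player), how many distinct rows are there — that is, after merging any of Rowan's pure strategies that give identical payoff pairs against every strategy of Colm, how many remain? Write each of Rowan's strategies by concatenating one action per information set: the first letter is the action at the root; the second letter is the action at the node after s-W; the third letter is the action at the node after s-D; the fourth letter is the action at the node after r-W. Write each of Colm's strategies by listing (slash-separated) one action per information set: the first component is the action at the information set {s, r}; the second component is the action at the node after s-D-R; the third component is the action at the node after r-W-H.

Rowan has 16 pure strategies: sdRT, sdRH, sdCT, sdCH, scRT, scRH, scCT, scCH, rdRT, rdRH, rdCT, rdCH, rcRT, rcRH, rcCT, rcCH. Columns: W/p/Mid, W/p/Lo, W/t/Mid, W/t/Lo, D/p/Mid, D/p/Lo, D/t/Mid, D/t/Lo.
{sdRT, sdRH} → row (0,5) (0,5) (0,5) (0,5) (7,2) (7,2) (2,0) (2,0)
{sdCT, sdCH} → row (0,5) (0,5) (0,5) (0,5) (7,4) (7,4) (7,4) (7,4)
{scRT, scRH} → row (7,6) (7,6) (7,6) (7,6) (7,2) (7,2) (2,0) (2,0)
{scCT, scCH} → row (7,6) (7,6) (7,6) (7,6) (7,4) (7,4) (7,4) (7,4)
{rdRT, rdCT, rcRT, rcCT} → row (1,3) (1,3) (1,3) (1,3) (5,7) (5,7) (5,7) (5,7)
{rdRH, rdCH, rcRH, rcCH} → row (6,4) (4,8) (6,4) (4,8) (5,7) (5,7) (5,7) (5,7)
That's 6 distinct rows out of 16 strategies.

6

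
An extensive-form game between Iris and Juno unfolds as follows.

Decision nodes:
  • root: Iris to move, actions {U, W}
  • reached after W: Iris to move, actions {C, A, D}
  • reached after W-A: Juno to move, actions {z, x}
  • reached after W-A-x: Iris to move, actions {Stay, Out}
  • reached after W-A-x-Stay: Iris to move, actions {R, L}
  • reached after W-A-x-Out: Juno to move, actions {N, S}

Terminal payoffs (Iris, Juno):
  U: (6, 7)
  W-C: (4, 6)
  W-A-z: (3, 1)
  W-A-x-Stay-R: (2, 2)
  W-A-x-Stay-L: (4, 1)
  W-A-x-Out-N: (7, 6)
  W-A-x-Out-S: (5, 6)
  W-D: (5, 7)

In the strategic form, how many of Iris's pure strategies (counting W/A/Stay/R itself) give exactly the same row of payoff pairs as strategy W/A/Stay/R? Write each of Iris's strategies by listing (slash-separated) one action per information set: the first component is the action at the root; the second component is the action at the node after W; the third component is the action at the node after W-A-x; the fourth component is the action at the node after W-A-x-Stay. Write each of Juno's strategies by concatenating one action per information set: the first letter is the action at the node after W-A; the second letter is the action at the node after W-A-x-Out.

Row for W/A/Stay/R (columns zN, zS, xN, xS): (3,1) (3,1) (2,2) (2,2).
Every one of Iris's information sets is on the play path for some reply by Juno when Iris follows W/A/Stay/R.
Changing the action at any of them therefore changes at least one column, so only W/A/Stay/R itself gives this row.

1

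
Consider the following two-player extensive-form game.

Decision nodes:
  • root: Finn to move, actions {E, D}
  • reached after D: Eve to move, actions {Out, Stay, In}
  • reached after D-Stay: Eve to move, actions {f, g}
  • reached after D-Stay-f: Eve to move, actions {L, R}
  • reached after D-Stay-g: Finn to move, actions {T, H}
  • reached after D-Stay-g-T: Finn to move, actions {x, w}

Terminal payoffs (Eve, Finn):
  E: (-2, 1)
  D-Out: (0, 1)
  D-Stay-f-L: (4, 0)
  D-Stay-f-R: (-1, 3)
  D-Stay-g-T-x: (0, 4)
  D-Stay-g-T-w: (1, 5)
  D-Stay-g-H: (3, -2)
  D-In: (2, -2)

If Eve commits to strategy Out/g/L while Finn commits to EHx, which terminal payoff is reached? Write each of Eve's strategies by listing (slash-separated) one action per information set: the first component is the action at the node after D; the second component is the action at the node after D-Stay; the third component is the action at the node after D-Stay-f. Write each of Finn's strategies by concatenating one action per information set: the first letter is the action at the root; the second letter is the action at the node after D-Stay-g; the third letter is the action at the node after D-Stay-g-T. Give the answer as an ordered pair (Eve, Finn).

(-2, 1)

Trace the play path from the root:
  Finn plays E
→ terminal payoff (-2, 1).
(Eve's choice at the node after D is never reached on this path, so it doesn't affect the outcome.)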